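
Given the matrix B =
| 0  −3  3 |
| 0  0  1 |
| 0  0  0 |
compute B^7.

B is strictly triangular, hence nilpotent: B^3 = 0, so B^7 = 0.

[[0, 0, 0], [0, 0, 0], [0, 0, 0]]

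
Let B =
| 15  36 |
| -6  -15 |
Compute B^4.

[[81, 0], [0, 81]]

tr B = 0 and det B = -9, so the characteristic polynomial is λ² − (0)λ + (-9) with roots -3 and 3.
Eigenvectors give P = [[2, 3], [-1, -1]] with P⁻¹ = [[-1, -3], [1, 2]], and B = P·diag(-3, 3)·P⁻¹.
Then B^4 = P·diag(81, 81)·P⁻¹ = [[162, 243], [-81, -81]] · [[-1, -3], [1, 2]] = [[81, 0], [0, 81]].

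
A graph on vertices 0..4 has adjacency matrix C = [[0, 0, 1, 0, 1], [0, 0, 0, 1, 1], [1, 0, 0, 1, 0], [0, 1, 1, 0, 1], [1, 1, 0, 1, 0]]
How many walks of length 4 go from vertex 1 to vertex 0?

6

The number of length-4 walks from vertex 1 to vertex 0 is entry (1,0) of C^4, where C is the adjacency matrix.
C^2 = [[2, 1, 0, 2, 0], [1, 2, 1, 1, 1], [0, 1, 2, 0, 2], [2, 1, 0, 3, 1], [0, 1, 2, 1, 3]]
C^3 = [[0, 2, 4, 1, 5], [2, 2, 2, 4, 4], [4, 2, 0, 5, 1], [1, 4, 5, 2, 6], [5, 4, 1, 6, 2]]
C^4 = [[9, 6, 1, 11, 3], [6, 8, 6, 8, 8], [1, 6, 9, 3, 11], [11, 8, 3, 15, 7], [3, 8, 11, 7, 15]]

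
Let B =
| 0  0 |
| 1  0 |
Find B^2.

[[0, 0], [0, 0]]

B is strictly triangular, hence nilpotent: B^2 = 0, so B^2 = 0.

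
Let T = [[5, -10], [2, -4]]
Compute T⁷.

T² = T (a projection; rank 1, trace 1), so T⁷ = T.

[[5, -10], [2, -4]]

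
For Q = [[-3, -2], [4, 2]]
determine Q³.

Q² = [[1, 2], [-4, -4]]
Q³ = [[5, 2], [-4, 0]]

[[5, 2], [-4, 0]]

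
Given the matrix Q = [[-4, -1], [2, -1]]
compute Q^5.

tr Q = -5 and det Q = 6, so the characteristic polynomial is λ² − (-5)λ + (6) with roots -2 and -3.
Eigenvectors give P = [[-1, -1], [2, 1]] with P⁻¹ = [[1, 1], [-2, -1]], and Q = P·diag(-2, -3)·P⁻¹.
Then Q^5 = P·diag(-32, -243)·P⁻¹ = [[32, 243], [-64, -243]] · [[1, 1], [-2, -1]] = [[-454, -211], [422, 179]].

[[-454, -211], [422, 179]]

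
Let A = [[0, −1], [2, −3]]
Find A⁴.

tr A = −3 and det A = 2, so the characteristic polynomial is λ² − (−3)λ + (2) with roots −2 and −1.
Eigenvectors give P = [[−1, 1], [−2, 1]] with P⁻¹ = [[1, −1], [2, −1]], and A = P·diag(−2, −1)·P⁻¹.
Then A⁴ = P·diag(16, 1)·P⁻¹ = [[−16, 1], [−32, 1]] · [[1, −1], [2, −1]] = [[−14, 15], [−30, 31]].

[[−14, 15], [−30, 31]]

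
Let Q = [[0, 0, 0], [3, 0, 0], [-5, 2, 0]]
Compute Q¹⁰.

Q is strictly triangular, hence nilpotent: Q³ = 0, so Q¹⁰ = 0.

[[0, 0, 0], [0, 0, 0], [0, 0, 0]]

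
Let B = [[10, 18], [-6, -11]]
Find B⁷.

tr B = -1 and det B = -2, so the characteristic polynomial is λ² − (-1)λ + (-2) with roots -2 and 1.
Eigenvectors give P = [[-3, -2], [2, 1]] with P⁻¹ = [[1, 2], [-2, -3]], and B = P·diag(-2, 1)·P⁻¹.
Then B⁷ = P·diag(-128, 1)·P⁻¹ = [[384, -2], [-256, 1]] · [[1, 2], [-2, -3]] = [[388, 774], [-258, -515]].

[[388, 774], [-258, -515]]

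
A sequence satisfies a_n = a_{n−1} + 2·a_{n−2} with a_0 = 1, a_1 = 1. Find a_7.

With companion matrix M = [[1, 2], [1, 0]], [a_n, a_{n−1}]ᵀ = M·[a_{n−1}, a_{n−2}]ᵀ, so [a_7, a_6]ᵀ = M⁶·[a_1, a_0]ᵀ.
M⁶ = [[43, 42], [21, 22]], giving [a_7, a_6]ᵀ = [[85], [43]].

85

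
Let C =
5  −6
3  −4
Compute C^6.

[[127, −126], [63, −62]]

tr C = 1 and det C = −2, so the characteristic polynomial is λ² − (1)λ + (−2) with roots −1 and 2.
Eigenvectors give P = [[1, 2], [1, 1]] with P⁻¹ = [[−1, 2], [1, −1]], and C = P·diag(−1, 2)·P⁻¹.
Then C^6 = P·diag(1, 64)·P⁻¹ = [[1, 128], [1, 64]] · [[−1, 2], [1, −1]] = [[127, −126], [63, −62]].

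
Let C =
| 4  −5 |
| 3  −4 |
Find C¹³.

[[4, −5], [3, −4]]

C² = I (check: tr C = 0 and det C = −1), so C¹³ = C since 13 is odd.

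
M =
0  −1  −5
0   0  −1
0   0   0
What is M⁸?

[[0, 0, 0], [0, 0, 0], [0, 0, 0]]

M is strictly triangular, hence nilpotent: M³ = 0, so M⁸ = 0.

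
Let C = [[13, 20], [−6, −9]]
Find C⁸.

[[39361, 65600], [−19680, −32799]]

tr C = 4 and det C = 3, so the characteristic polynomial is λ² − (4)λ + (3) with roots 3 and 1.
Eigenvectors give P = [[2, −5], [−1, 3]] with P⁻¹ = [[3, 5], [1, 2]], and C = P·diag(3, 1)·P⁻¹.
Then C⁸ = P·diag(6561, 1)·P⁻¹ = [[13122, −5], [−6561, 3]] · [[3, 5], [1, 2]] = [[39361, 65600], [−19680, −32799]].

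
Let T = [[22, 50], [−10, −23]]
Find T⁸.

[[−24964, −63050], [12610, 31781]]

tr T = −1 and det T = −6, so the characteristic polynomial is λ² − (−1)λ + (−6) with roots 2 and −3.
Eigenvectors give P = [[5, −2], [−2, 1]] with P⁻¹ = [[1, 2], [2, 5]], and T = P·diag(2, −3)·P⁻¹.
Then T⁸ = P·diag(256, 6561)·P⁻¹ = [[1280, −13122], [−512, 6561]] · [[1, 2], [2, 5]] = [[−24964, −63050], [12610, 31781]].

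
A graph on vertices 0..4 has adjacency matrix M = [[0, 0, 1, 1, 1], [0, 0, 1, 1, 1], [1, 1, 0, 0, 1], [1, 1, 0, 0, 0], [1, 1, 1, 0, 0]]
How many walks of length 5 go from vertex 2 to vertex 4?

41

The number of length-5 walks from vertex 2 to vertex 4 is entry (2,4) of M⁵, where M is the adjacency matrix.
M² = [[3, 3, 1, 0, 1], [3, 3, 1, 0, 1], [1, 1, 3, 2, 2], [0, 0, 2, 2, 2], [1, 1, 2, 2, 3]]
M³ = [[2, 2, 7, 6, 7], [2, 2, 7, 6, 7], [7, 7, 4, 2, 5], [6, 6, 2, 0, 2], [7, 7, 5, 2, 4]]
M⁴ = [[20, 20, 11, 4, 11], [20, 20, 11, 4, 11], [11, 11, 19, 14, 18], [4, 4, 14, 12, 14], [11, 11, 18, 14, 19]]
M⁵ = [[26, 26, 51, 40, 51], [26, 26, 51, 40, 51], [51, 51, 40, 22, 41], [40, 40, 22, 8, 22], [51, 51, 41, 22, 40]]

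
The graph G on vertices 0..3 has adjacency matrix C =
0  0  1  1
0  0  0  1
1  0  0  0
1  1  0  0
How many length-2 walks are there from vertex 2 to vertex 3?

1

The number of length-2 walks from vertex 2 to vertex 3 is entry (2,3) of C², where C is the adjacency matrix.
C² = [[2, 1, 0, 0], [1, 1, 0, 0], [0, 0, 1, 1], [0, 0, 1, 2]]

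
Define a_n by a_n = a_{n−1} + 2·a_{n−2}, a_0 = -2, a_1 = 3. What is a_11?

With companion matrix M = [[1, 2], [1, 0]], [a_n, a_{n−1}]ᵀ = M·[a_{n−1}, a_{n−2}]ᵀ, so [a_11, a_10]ᵀ = M¹⁰·[a_1, a_0]ᵀ.
M¹⁰ = [[683, 682], [341, 342]], giving [a_11, a_10]ᵀ = [[685], [339]].

685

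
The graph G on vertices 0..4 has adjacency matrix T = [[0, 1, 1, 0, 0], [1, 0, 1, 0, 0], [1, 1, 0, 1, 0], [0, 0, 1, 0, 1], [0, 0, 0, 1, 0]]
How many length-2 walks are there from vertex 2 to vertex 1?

1

The number of length-2 walks from vertex 2 to vertex 1 is entry (2,1) of T², where T is the adjacency matrix.
T² = [[2, 1, 1, 1, 0], [1, 2, 1, 1, 0], [1, 1, 3, 0, 1], [1, 1, 0, 2, 0], [0, 0, 1, 0, 1]]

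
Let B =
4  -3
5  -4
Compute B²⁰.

B² = I (check: tr B = 0 and det B = -1), so B²⁰ = I since 20 is even.

[[1, 0], [0, 1]]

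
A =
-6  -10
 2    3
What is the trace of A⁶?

65

tr A = -3 and det A = 2, so the characteristic polynomial is λ² − (-3)λ + (2) with roots -1 and -2.
Eigenvectors give P = [[-2, 5], [1, -2]] with P⁻¹ = [[2, 5], [1, 2]], and A = P·diag(-1, -2)·P⁻¹.
Then A⁶ = P·diag(1, 64)·P⁻¹ = [[-2, 320], [1, -128]] · [[2, 5], [1, 2]] = [[316, 630], [-126, -251]].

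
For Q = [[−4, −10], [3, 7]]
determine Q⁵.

tr Q = 3 and det Q = 2, so the characteristic polynomial is λ² − (3)λ + (2) with roots 2 and 1.
Eigenvectors give P = [[−5, −2], [3, 1]] with P⁻¹ = [[1, 2], [−3, −5]], and Q = P·diag(2, 1)·P⁻¹.
Then Q⁵ = P·diag(32, 1)·P⁻¹ = [[−160, −2], [96, 1]] · [[1, 2], [−3, −5]] = [[−154, −310], [93, 187]].

[[−154, −310], [93, 187]]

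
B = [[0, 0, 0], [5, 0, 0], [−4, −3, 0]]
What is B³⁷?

[[0, 0, 0], [0, 0, 0], [0, 0, 0]]

B is strictly triangular, hence nilpotent: B³ = 0, so B³⁷ = 0.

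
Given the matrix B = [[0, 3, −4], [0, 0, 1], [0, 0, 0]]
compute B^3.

B is strictly triangular, hence nilpotent: B^3 = 0, so B^3 = 0.

[[0, 0, 0], [0, 0, 0], [0, 0, 0]]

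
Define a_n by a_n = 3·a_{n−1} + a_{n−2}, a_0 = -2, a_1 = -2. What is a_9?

-33794

With companion matrix B = [[3, 1], [1, 0]], [a_n, a_{n−1}]ᵀ = B·[a_{n−1}, a_{n−2}]ᵀ, so [a_9, a_8]ᵀ = B^8·[a_1, a_0]ᵀ.
B^8 = [[12970, 3927], [3927, 1189]], giving [a_9, a_8]ᵀ = [[-33794], [-10232]].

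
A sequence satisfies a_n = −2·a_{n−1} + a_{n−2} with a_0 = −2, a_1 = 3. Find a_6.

−268

With companion matrix C = [[−2, 1], [1, 0]], [a_n, a_{n−1}]ᵀ = C·[a_{n−1}, a_{n−2}]ᵀ, so [a_6, a_5]ᵀ = C⁵·[a_1, a_0]ᵀ.
C⁵ = [[−70, 29], [29, −12]], giving [a_6, a_5]ᵀ = [[−268], [111]].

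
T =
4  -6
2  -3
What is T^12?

T² = T (a projection; rank 1, trace 1), so T^12 = T.

[[4, -6], [2, -3]]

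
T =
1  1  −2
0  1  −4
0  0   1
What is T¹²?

T = I + N where N = [[0, 1, −2], [0, 0, −4], [0, 0, 0]] is strictly upper-triangular, so N³ = 0.
(I + N)¹² = I + 12·N + 66·N² = [[1, 12, −288], [0, 1, −48], [0, 0, 1]].

[[1, 12, −288], [0, 1, −48], [0, 0, 1]]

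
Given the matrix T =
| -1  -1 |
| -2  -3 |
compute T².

[[3, 4], [8, 11]]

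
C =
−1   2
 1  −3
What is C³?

C² = [[3, −8], [−4, 11]]
C³ = [[−11, 30], [15, −41]]

[[−11, 30], [15, −41]]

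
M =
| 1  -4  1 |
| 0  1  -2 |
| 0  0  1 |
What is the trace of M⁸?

M = I + N where N = [[0, -4, 1], [0, 0, -2], [0, 0, 0]] is strictly upper-triangular, so N³ = 0.
(I + N)⁸ = I + 8·N + 28·N² = [[1, -32, 232], [0, 1, -16], [0, 0, 1]].

3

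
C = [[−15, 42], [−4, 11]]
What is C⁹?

[[−137775, 413322], [−39364, 118091]]

tr C = −4 and det C = 3, so the characteristic polynomial is λ² − (−4)λ + (3) with roots −3 and −1.
Eigenvectors give P = [[7, 3], [2, 1]] with P⁻¹ = [[1, −3], [−2, 7]], and C = P·diag(−3, −1)·P⁻¹.
Then C⁹ = P·diag(−19683, −1)·P⁻¹ = [[−137781, −3], [−39366, −1]] · [[1, −3], [−2, 7]] = [[−137775, 413322], [−39364, 118091]].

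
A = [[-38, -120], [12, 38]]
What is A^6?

[[64, 0], [0, 64]]

tr A = 0 and det A = -4, so the characteristic polynomial is λ² − (0)λ + (-4) with roots -2 and 2.
Eigenvectors give P = [[10, -3], [-3, 1]] with P⁻¹ = [[1, 3], [3, 10]], and A = P·diag(-2, 2)·P⁻¹.
Then A^6 = P·diag(64, 64)·P⁻¹ = [[640, -192], [-192, 64]] · [[1, 3], [3, 10]] = [[64, 0], [0, 64]].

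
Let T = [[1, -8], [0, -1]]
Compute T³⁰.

T² = I (check: tr T = 0 and det T = -1), so T³⁰ = I since 30 is even.

[[1, 0], [0, 1]]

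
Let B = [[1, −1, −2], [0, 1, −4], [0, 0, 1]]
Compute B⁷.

[[1, −7, 70], [0, 1, −28], [0, 0, 1]]

B = I + N where N = [[0, −1, −2], [0, 0, −4], [0, 0, 0]] is strictly upper-triangular, so N³ = 0.
(I + N)⁷ = I + 7·N + 21·N² = [[1, −7, 70], [0, 1, −28], [0, 0, 1]].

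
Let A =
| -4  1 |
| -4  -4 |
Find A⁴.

[[-112, -192], [768, -112]]

A² = [[12, -8], [32, 12]]
A³ = [[-16, 44], [-176, -16]]
A⁴ = [[-112, -192], [768, -112]]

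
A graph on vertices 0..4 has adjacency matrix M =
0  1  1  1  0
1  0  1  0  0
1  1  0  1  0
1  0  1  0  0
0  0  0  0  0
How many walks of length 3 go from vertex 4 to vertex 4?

The number of length-3 walks from vertex 4 to vertex 4 is entry (4,4) of M³, where M is the adjacency matrix.
M² = [[3, 1, 2, 1, 0], [1, 2, 1, 2, 0], [2, 1, 3, 1, 0], [1, 2, 1, 2, 0], [0, 0, 0, 0, 0]]
M³ = [[4, 5, 5, 5, 0], [5, 2, 5, 2, 0], [5, 5, 4, 5, 0], [5, 2, 5, 2, 0], [0, 0, 0, 0, 0]]

0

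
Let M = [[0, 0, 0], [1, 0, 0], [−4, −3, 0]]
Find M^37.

[[0, 0, 0], [0, 0, 0], [0, 0, 0]]

M is strictly triangular, hence nilpotent: M^3 = 0, so M^37 = 0.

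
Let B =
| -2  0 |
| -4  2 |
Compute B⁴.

[[16, 0], [0, 16]]

tr B = 0 and det B = -4, so the characteristic polynomial is λ² − (0)λ + (-4) with roots 2 and -2.
Eigenvectors give P = [[0, -1], [-1, -1]] with P⁻¹ = [[1, -1], [-1, 0]], and B = P·diag(2, -2)·P⁻¹.
Then B⁴ = P·diag(16, 16)·P⁻¹ = [[0, -16], [-16, -16]] · [[1, -1], [-1, 0]] = [[16, 0], [0, 16]].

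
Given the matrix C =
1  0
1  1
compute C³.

[[1, 0], [3, 1]]

C = I + N where N = [[0, 0], [1, 0]] is strictly lower-triangular, so N² = 0.
(I + N)³ = I + 3·N = [[1, 0], [3, 1]].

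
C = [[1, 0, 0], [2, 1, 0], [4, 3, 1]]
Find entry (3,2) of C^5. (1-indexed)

15

C = I + N where N = [[0, 0, 0], [2, 0, 0], [4, 3, 0]] is strictly lower-triangular, so N^3 = 0.
(I + N)^5 = I + 5·N + 10·N^2 = [[1, 0, 0], [10, 1, 0], [80, 15, 1]].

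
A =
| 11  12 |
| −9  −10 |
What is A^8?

tr A = 1 and det A = −2, so the characteristic polynomial is λ² − (1)λ + (−2) with roots 2 and −1.
Eigenvectors give P = [[4, −1], [−3, 1]] with P⁻¹ = [[1, 1], [3, 4]], and A = P·diag(2, −1)·P⁻¹.
Then A^8 = P·diag(256, 1)·P⁻¹ = [[1024, −1], [−768, 1]] · [[1, 1], [3, 4]] = [[1021, 1020], [−765, −764]].

[[1021, 1020], [−765, −764]]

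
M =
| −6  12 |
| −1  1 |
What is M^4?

tr M = −5 and det M = 6, so the characteristic polynomial is λ² − (−5)λ + (6) with roots −3 and −2.
Eigenvectors give P = [[4, 3], [1, 1]] with P⁻¹ = [[1, −3], [−1, 4]], and M = P·diag(−3, −2)·P⁻¹.
Then M^4 = P·diag(81, 16)·P⁻¹ = [[324, 48], [81, 16]] · [[1, −3], [−1, 4]] = [[276, −780], [65, −179]].

[[276, −780], [65, −179]]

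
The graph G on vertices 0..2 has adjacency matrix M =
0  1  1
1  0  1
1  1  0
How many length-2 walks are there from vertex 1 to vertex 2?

1

The number of length-2 walks from vertex 1 to vertex 2 is entry (1,2) of M², where M is the adjacency matrix.
M² = [[2, 1, 1], [1, 2, 1], [1, 1, 2]]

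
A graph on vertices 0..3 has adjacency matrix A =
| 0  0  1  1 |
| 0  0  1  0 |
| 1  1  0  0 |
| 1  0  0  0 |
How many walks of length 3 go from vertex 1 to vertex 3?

The number of length-3 walks from vertex 1 to vertex 3 is entry (1,3) of A³, where A is the adjacency matrix.
A² = [[2, 1, 0, 0], [1, 1, 0, 0], [0, 0, 2, 1], [0, 0, 1, 1]]
A³ = [[0, 0, 3, 2], [0, 0, 2, 1], [3, 2, 0, 0], [2, 1, 0, 0]]

1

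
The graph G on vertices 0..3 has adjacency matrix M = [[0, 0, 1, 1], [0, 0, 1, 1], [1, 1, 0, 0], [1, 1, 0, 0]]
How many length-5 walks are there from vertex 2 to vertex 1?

The number of length-5 walks from vertex 2 to vertex 1 is entry (2,1) of M^5, where M is the adjacency matrix.
M^2 = [[2, 2, 0, 0], [2, 2, 0, 0], [0, 0, 2, 2], [0, 0, 2, 2]]
M^3 = [[0, 0, 4, 4], [0, 0, 4, 4], [4, 4, 0, 0], [4, 4, 0, 0]]
M^4 = [[8, 8, 0, 0], [8, 8, 0, 0], [0, 0, 8, 8], [0, 0, 8, 8]]
M^5 = [[0, 0, 16, 16], [0, 0, 16, 16], [16, 16, 0, 0], [16, 16, 0, 0]]

16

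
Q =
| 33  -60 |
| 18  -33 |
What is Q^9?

[[216513, -393660], [118098, -216513]]

tr Q = 0 and det Q = -9, so the characteristic polynomial is λ² − (0)λ + (-9) with roots -3 and 3.
Eigenvectors give P = [[5, 2], [3, 1]] with P⁻¹ = [[-1, 2], [3, -5]], and Q = P·diag(-3, 3)·P⁻¹.
Then Q^9 = P·diag(-19683, 19683)·P⁻¹ = [[-98415, 39366], [-59049, 19683]] · [[-1, 2], [3, -5]] = [[216513, -393660], [118098, -216513]].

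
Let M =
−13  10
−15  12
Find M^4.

tr M = −1 and det M = −6, so the characteristic polynomial is λ² − (−1)λ + (−6) with roots −3 and 2.
Eigenvectors give P = [[1, −2], [1, −3]] with P⁻¹ = [[3, −2], [1, −1]], and M = P·diag(−3, 2)·P⁻¹.
Then M^4 = P·diag(81, 16)·P⁻¹ = [[81, −32], [81, −48]] · [[3, −2], [1, −1]] = [[211, −130], [195, −114]].

[[211, −130], [195, −114]]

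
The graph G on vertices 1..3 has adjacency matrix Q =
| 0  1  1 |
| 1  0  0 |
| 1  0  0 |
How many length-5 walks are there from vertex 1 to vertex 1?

The number of length-5 walks from vertex 1 to vertex 1 is entry (1,1) of Q^5, where Q is the adjacency matrix.
Q^2 = [[2, 0, 0], [0, 1, 1], [0, 1, 1]]
Q^3 = [[0, 2, 2], [2, 0, 0], [2, 0, 0]]
Q^4 = [[4, 0, 0], [0, 2, 2], [0, 2, 2]]
Q^5 = [[0, 4, 4], [4, 0, 0], [4, 0, 0]]

0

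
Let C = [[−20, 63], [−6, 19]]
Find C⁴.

tr C = −1 and det C = −2, so the characteristic polynomial is λ² − (−1)λ + (−2) with roots −2 and 1.
Eigenvectors give P = [[7, 3], [2, 1]] with P⁻¹ = [[1, −3], [−2, 7]], and C = P·diag(−2, 1)·P⁻¹.
Then C⁴ = P·diag(16, 1)·P⁻¹ = [[112, 3], [32, 1]] · [[1, −3], [−2, 7]] = [[106, −315], [30, −89]].

[[106, −315], [30, −89]]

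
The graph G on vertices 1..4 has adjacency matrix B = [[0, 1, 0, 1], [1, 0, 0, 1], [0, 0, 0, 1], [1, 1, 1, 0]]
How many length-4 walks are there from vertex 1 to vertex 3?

The number of length-4 walks from vertex 1 to vertex 3 is entry (1,3) of B^4, where B is the adjacency matrix.
B^2 = [[2, 1, 1, 1], [1, 2, 1, 1], [1, 1, 1, 0], [1, 1, 0, 3]]
B^3 = [[2, 3, 1, 4], [3, 2, 1, 4], [1, 1, 0, 3], [4, 4, 3, 2]]
B^4 = [[7, 6, 4, 6], [6, 7, 4, 6], [4, 4, 3, 2], [6, 6, 2, 11]]

4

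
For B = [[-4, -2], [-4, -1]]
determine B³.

B² = [[24, 10], [20, 9]]
B³ = [[-136, -58], [-116, -49]]

[[-136, -58], [-116, -49]]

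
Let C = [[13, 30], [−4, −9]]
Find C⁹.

tr C = 4 and det C = 3, so the characteristic polynomial is λ² − (4)λ + (3) with roots 1 and 3.
Eigenvectors give P = [[5, −3], [−2, 1]] with P⁻¹ = [[−1, −3], [−2, −5]], and C = P·diag(1, 3)·P⁻¹.
Then C⁹ = P·diag(1, 19683)·P⁻¹ = [[5, −59049], [−2, 19683]] · [[−1, −3], [−2, −5]] = [[118093, 295230], [−39364, −98409]].

[[118093, 295230], [−39364, −98409]]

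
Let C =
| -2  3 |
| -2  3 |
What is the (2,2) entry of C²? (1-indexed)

3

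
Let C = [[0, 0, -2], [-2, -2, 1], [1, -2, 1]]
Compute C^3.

C^2 = [[-2, 4, -2], [5, 2, 3], [5, 2, -3]]
C^3 = [[-10, -4, 6], [-1, -10, -5], [-7, 2, -11]]

[[-10, -4, 6], [-1, -10, -5], [-7, 2, -11]]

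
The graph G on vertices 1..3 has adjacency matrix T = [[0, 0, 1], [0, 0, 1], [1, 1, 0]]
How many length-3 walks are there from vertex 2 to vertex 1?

The number of length-3 walks from vertex 2 to vertex 1 is entry (2,1) of T^3, where T is the adjacency matrix.
T^2 = [[1, 1, 0], [1, 1, 0], [0, 0, 2]]
T^3 = [[0, 0, 2], [0, 0, 2], [2, 2, 0]]

0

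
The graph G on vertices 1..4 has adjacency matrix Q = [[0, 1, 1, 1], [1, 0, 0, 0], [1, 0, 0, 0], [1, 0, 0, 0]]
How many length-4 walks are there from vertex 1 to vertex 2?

0

The number of length-4 walks from vertex 1 to vertex 2 is entry (1,2) of Q^4, where Q is the adjacency matrix.
Q^2 = [[3, 0, 0, 0], [0, 1, 1, 1], [0, 1, 1, 1], [0, 1, 1, 1]]
Q^3 = [[0, 3, 3, 3], [3, 0, 0, 0], [3, 0, 0, 0], [3, 0, 0, 0]]
Q^4 = [[9, 0, 0, 0], [0, 3, 3, 3], [0, 3, 3, 3], [0, 3, 3, 3]]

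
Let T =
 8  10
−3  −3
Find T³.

[[122, 190], [−57, −87]]

tr T = 5 and det T = 6, so the characteristic polynomial is λ² − (5)λ + (6) with roots 3 and 2.
Eigenvectors give P = [[2, −5], [−1, 3]] with P⁻¹ = [[3, 5], [1, 2]], and T = P·diag(3, 2)·P⁻¹.
Then T³ = P·diag(27, 8)·P⁻¹ = [[54, −40], [−27, 24]] · [[3, 5], [1, 2]] = [[122, 190], [−57, −87]].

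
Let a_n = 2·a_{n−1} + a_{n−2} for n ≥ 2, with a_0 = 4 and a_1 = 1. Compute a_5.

With companion matrix T = [[2, 1], [1, 0]], [a_n, a_{n−1}]ᵀ = T·[a_{n−1}, a_{n−2}]ᵀ, so [a_5, a_4]ᵀ = T⁴·[a_1, a_0]ᵀ.
T⁴ = [[29, 12], [12, 5]], giving [a_5, a_4]ᵀ = [[77], [32]].

77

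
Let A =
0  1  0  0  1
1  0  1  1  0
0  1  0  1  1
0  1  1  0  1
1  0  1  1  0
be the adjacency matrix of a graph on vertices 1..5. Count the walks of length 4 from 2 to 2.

The number of length-4 walks from vertex 2 to vertex 2 is entry (2,2) of A^4, where A is the adjacency matrix.
A^2 = [[2, 0, 2, 2, 0], [0, 3, 1, 1, 3], [2, 1, 3, 2, 1], [2, 1, 2, 3, 1], [0, 3, 1, 1, 3]]
A^3 = [[0, 6, 2, 2, 6], [6, 2, 7, 7, 2], [2, 7, 4, 5, 7], [2, 7, 5, 4, 7], [6, 2, 7, 7, 2]]
A^4 = [[12, 4, 14, 14, 4], [4, 20, 11, 11, 20], [14, 11, 19, 18, 11], [14, 11, 18, 19, 11], [4, 20, 11, 11, 20]]

20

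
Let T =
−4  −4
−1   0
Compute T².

[[20, 16], [4, 4]]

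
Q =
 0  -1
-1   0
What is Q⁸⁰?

[[1, 0], [0, 1]]

Q² = I (check: tr Q = 0 and det Q = -1), so Q⁸⁰ = I since 80 is even.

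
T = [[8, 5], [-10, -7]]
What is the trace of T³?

tr T = 1 and det T = -6, so the characteristic polynomial is λ² − (1)λ + (-6) with roots 3 and -2.
Eigenvectors give P = [[-1, -1], [1, 2]] with P⁻¹ = [[-2, -1], [1, 1]], and T = P·diag(3, -2)·P⁻¹.
Then T³ = P·diag(27, -8)·P⁻¹ = [[-27, 8], [27, -16]] · [[-2, -1], [1, 1]] = [[62, 35], [-70, -43]].

19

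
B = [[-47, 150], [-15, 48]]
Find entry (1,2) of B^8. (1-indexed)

189150

tr B = 1 and det B = -6, so the characteristic polynomial is λ² − (1)λ + (-6) with roots -2 and 3.
Eigenvectors give P = [[10, 3], [3, 1]] with P⁻¹ = [[1, -3], [-3, 10]], and B = P·diag(-2, 3)·P⁻¹.
Then B^8 = P·diag(256, 6561)·P⁻¹ = [[2560, 19683], [768, 6561]] · [[1, -3], [-3, 10]] = [[-56489, 189150], [-18915, 63306]].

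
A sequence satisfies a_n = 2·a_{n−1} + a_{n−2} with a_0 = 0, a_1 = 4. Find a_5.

With companion matrix A = [[2, 1], [1, 0]], [a_n, a_{n−1}]ᵀ = A·[a_{n−1}, a_{n−2}]ᵀ, so [a_5, a_4]ᵀ = A⁴·[a_1, a_0]ᵀ.
A⁴ = [[29, 12], [12, 5]], giving [a_5, a_4]ᵀ = [[116], [48]].

116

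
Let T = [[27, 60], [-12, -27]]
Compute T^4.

tr T = 0 and det T = -9, so the characteristic polynomial is λ² − (0)λ + (-9) with roots 3 and -3.
Eigenvectors give P = [[5, -2], [-2, 1]] with P⁻¹ = [[1, 2], [2, 5]], and T = P·diag(3, -3)·P⁻¹.
Then T^4 = P·diag(81, 81)·P⁻¹ = [[405, -162], [-162, 81]] · [[1, 2], [2, 5]] = [[81, 0], [0, 81]].

[[81, 0], [0, 81]]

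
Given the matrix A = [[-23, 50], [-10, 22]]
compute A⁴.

[[341, -650], [130, -244]]

tr A = -1 and det A = -6, so the characteristic polynomial is λ² − (-1)λ + (-6) with roots -3 and 2.
Eigenvectors give P = [[-5, 2], [-2, 1]] with P⁻¹ = [[-1, 2], [-2, 5]], and A = P·diag(-3, 2)·P⁻¹.
Then A⁴ = P·diag(81, 16)·P⁻¹ = [[-405, 32], [-162, 16]] · [[-1, 2], [-2, 5]] = [[341, -650], [130, -244]].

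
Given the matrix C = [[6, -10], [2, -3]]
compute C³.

[[36, -70], [14, -27]]

tr C = 3 and det C = 2, so the characteristic polynomial is λ² − (3)λ + (2) with roots 2 and 1.
Eigenvectors give P = [[5, -2], [2, -1]] with P⁻¹ = [[1, -2], [2, -5]], and C = P·diag(2, 1)·P⁻¹.
Then C³ = P·diag(8, 1)·P⁻¹ = [[40, -2], [16, -1]] · [[1, -2], [2, -5]] = [[36, -70], [14, -27]].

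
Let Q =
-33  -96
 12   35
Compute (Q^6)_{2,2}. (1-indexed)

6553

tr Q = 2 and det Q = -3, so the characteristic polynomial is λ² − (2)λ + (-3) with roots -1 and 3.
Eigenvectors give P = [[-3, -8], [1, 3]] with P⁻¹ = [[-3, -8], [1, 3]], and Q = P·diag(-1, 3)·P⁻¹.
Then Q^6 = P·diag(1, 729)·P⁻¹ = [[-3, -5832], [1, 2187]] · [[-3, -8], [1, 3]] = [[-5823, -17472], [2184, 6553]].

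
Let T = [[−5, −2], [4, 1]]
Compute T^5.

tr T = −4 and det T = 3, so the characteristic polynomial is λ² − (−4)λ + (3) with roots −1 and −3.
Eigenvectors give P = [[−1, −1], [2, 1]] with P⁻¹ = [[1, 1], [−2, −1]], and T = P·diag(−1, −3)·P⁻¹.
Then T^5 = P·diag(−1, −243)·P⁻¹ = [[1, 243], [−2, −243]] · [[1, 1], [−2, −1]] = [[−485, −242], [484, 241]].

[[−485, −242], [484, 241]]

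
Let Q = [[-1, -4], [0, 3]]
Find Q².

[[1, -8], [0, 9]]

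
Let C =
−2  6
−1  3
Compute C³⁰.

C² = C (a projection; rank 1, trace 1), so C³⁰ = C.

[[−2, 6], [−1, 3]]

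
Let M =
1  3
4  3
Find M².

[[13, 12], [16, 21]]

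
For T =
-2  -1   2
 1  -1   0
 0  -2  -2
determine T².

[[3, -1, -8], [-3, 0, 2], [-2, 6, 4]]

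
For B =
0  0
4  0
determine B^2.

[[0, 0], [0, 0]]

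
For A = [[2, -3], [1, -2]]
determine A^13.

A² = I (check: tr A = 0 and det A = -1), so A^13 = A since 13 is odd.

[[2, -3], [1, -2]]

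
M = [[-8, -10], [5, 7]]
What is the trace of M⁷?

-2059

tr M = -1 and det M = -6, so the characteristic polynomial is λ² − (-1)λ + (-6) with roots 2 and -3.
Eigenvectors give P = [[-1, 2], [1, -1]] with P⁻¹ = [[1, 2], [1, 1]], and M = P·diag(2, -3)·P⁻¹.
Then M⁷ = P·diag(128, -2187)·P⁻¹ = [[-128, -4374], [128, 2187]] · [[1, 2], [1, 1]] = [[-4502, -4630], [2315, 2443]].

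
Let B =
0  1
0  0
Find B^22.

[[0, 0], [0, 0]]

B is strictly triangular, hence nilpotent: B^2 = 0, so B^22 = 0.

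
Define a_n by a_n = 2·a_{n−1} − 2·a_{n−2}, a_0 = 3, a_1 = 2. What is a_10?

−32

With companion matrix Q = [[2, −2], [1, 0]], [a_n, a_{n−1}]ᵀ = Q·[a_{n−1}, a_{n−2}]ᵀ, so [a_10, a_9]ᵀ = Q⁹·[a_1, a_0]ᵀ.
Q⁹ = [[32, −32], [16, 0]], giving [a_10, a_9]ᵀ = [[−32], [32]].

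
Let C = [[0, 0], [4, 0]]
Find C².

[[0, 0], [0, 0]]

C is strictly triangular, hence nilpotent: C² = 0, so C² = 0.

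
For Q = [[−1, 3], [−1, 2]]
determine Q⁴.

[[1, −3], [1, −2]]

Q² = [[−2, 3], [−1, 1]]
Q³ = [[−1, 0], [0, −1]]
Q⁴ = [[1, −3], [1, −2]]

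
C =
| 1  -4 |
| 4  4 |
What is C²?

[[-15, -20], [20, 0]]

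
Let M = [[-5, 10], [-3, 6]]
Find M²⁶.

M² = M (a projection; rank 1, trace 1), so M²⁶ = M.

[[-5, 10], [-3, 6]]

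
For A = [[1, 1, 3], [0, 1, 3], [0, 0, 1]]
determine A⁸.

A = I + N where N = [[0, 1, 3], [0, 0, 3], [0, 0, 0]] is strictly upper-triangular, so N³ = 0.
(I + N)⁸ = I + 8·N + 28·N² = [[1, 8, 108], [0, 1, 24], [0, 0, 1]].

[[1, 8, 108], [0, 1, 24], [0, 0, 1]]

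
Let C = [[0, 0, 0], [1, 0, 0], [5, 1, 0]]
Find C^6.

[[0, 0, 0], [0, 0, 0], [0, 0, 0]]

C is strictly triangular, hence nilpotent: C^3 = 0, so C^6 = 0.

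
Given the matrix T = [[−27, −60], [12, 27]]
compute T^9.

[[−177147, −393660], [78732, 177147]]

tr T = 0 and det T = −9, so the characteristic polynomial is λ² − (0)λ + (−9) with roots 3 and −3.
Eigenvectors give P = [[2, −5], [−1, 2]] with P⁻¹ = [[−2, −5], [−1, −2]], and T = P·diag(3, −3)·P⁻¹.
Then T^9 = P·diag(19683, −19683)·P⁻¹ = [[39366, 98415], [−19683, −39366]] · [[−2, −5], [−1, −2]] = [[−177147, −393660], [78732, 177147]].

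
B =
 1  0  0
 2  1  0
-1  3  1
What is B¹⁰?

[[1, 0, 0], [20, 1, 0], [260, 30, 1]]

B = I + N where N = [[0, 0, 0], [2, 0, 0], [-1, 3, 0]] is strictly lower-triangular, so N³ = 0.
(I + N)¹⁰ = I + 10·N + 45·N² = [[1, 0, 0], [20, 1, 0], [260, 30, 1]].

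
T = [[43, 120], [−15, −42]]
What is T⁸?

tr T = 1 and det T = −6, so the characteristic polynomial is λ² − (1)λ + (−6) with roots 3 and −2.
Eigenvectors give P = [[3, −8], [−1, 3]] with P⁻¹ = [[3, 8], [1, 3]], and T = P·diag(3, −2)·P⁻¹.
Then T⁸ = P·diag(6561, 256)·P⁻¹ = [[19683, −2048], [−6561, 768]] · [[3, 8], [1, 3]] = [[57001, 151320], [−18915, −50184]].

[[57001, 151320], [−18915, −50184]]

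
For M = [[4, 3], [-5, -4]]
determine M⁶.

[[1, 0], [0, 1]]

M² = I (check: tr M = 0 and det M = -1), so M⁶ = I since 6 is even.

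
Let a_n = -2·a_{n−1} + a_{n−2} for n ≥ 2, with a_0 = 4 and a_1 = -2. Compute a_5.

-106

With companion matrix A = [[-2, 1], [1, 0]], [a_n, a_{n−1}]ᵀ = A·[a_{n−1}, a_{n−2}]ᵀ, so [a_5, a_4]ᵀ = A⁴·[a_1, a_0]ᵀ.
A⁴ = [[29, -12], [-12, 5]], giving [a_5, a_4]ᵀ = [[-106], [44]].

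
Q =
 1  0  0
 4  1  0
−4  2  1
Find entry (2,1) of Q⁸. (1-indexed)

32

Q = I + N where N = [[0, 0, 0], [4, 0, 0], [−4, 2, 0]] is strictly lower-triangular, so N³ = 0.
(I + N)⁸ = I + 8·N + 28·N² = [[1, 0, 0], [32, 1, 0], [192, 16, 1]].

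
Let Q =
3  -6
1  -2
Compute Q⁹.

Q² = Q (a projection; rank 1, trace 1), so Q⁹ = Q.

[[3, -6], [1, -2]]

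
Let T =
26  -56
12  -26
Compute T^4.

[[16, 0], [0, 16]]

tr T = 0 and det T = -4, so the characteristic polynomial is λ² − (0)λ + (-4) with roots 2 and -2.
Eigenvectors give P = [[7, 2], [3, 1]] with P⁻¹ = [[1, -2], [-3, 7]], and T = P·diag(2, -2)·P⁻¹.
Then T^4 = P·diag(16, 16)·P⁻¹ = [[112, 32], [48, 16]] · [[1, -2], [-3, 7]] = [[16, 0], [0, 16]].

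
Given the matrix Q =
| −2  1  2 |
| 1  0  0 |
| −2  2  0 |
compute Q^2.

[[1, 2, −4], [−2, 1, 2], [6, −2, −4]]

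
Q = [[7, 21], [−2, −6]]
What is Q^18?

Q² = Q (a projection; rank 1, trace 1), so Q^18 = Q.

[[7, 21], [−2, −6]]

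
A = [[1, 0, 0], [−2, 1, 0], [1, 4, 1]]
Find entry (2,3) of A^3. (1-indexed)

0

A = I + N where N = [[0, 0, 0], [−2, 0, 0], [1, 4, 0]] is strictly lower-triangular, so N^3 = 0.
(I + N)^3 = I + 3·N + 3·N^2 = [[1, 0, 0], [−6, 1, 0], [−21, 12, 1]].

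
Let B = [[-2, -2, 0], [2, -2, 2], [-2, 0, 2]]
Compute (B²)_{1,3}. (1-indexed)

-4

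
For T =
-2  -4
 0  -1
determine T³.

[[-8, -28], [0, -1]]

T² = [[4, 12], [0, 1]]
T³ = [[-8, -28], [0, -1]]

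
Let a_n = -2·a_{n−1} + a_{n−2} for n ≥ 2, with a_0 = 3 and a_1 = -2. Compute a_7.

With companion matrix Q = [[-2, 1], [1, 0]], [a_n, a_{n−1}]ᵀ = Q·[a_{n−1}, a_{n−2}]ᵀ, so [a_7, a_6]ᵀ = Q⁶·[a_1, a_0]ᵀ.
Q⁶ = [[169, -70], [-70, 29]], giving [a_7, a_6]ᵀ = [[-548], [227]].

-548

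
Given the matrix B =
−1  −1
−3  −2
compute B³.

[[−13, −10], [−30, −23]]

B² = [[4, 3], [9, 7]]
B³ = [[−13, −10], [−30, −23]]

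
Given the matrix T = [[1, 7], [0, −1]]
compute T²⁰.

T² = I (check: tr T = 0 and det T = −1), so T²⁰ = I since 20 is even.

[[1, 0], [0, 1]]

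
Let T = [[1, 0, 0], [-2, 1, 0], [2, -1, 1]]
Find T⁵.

[[1, 0, 0], [-10, 1, 0], [30, -5, 1]]

T = I + N where N = [[0, 0, 0], [-2, 0, 0], [2, -1, 0]] is strictly lower-triangular, so N³ = 0.
(I + N)⁵ = I + 5·N + 10·N² = [[1, 0, 0], [-10, 1, 0], [30, -5, 1]].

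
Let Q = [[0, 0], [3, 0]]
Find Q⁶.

[[0, 0], [0, 0]]

Q is strictly triangular, hence nilpotent: Q² = 0, so Q⁶ = 0.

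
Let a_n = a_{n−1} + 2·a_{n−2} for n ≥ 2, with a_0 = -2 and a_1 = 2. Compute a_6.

With companion matrix A = [[1, 2], [1, 0]], [a_n, a_{n−1}]ᵀ = A·[a_{n−1}, a_{n−2}]ᵀ, so [a_6, a_5]ᵀ = A^5·[a_1, a_0]ᵀ.
A^5 = [[21, 22], [11, 10]], giving [a_6, a_5]ᵀ = [[-2], [2]].

-2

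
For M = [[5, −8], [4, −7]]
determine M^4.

tr M = −2 and det M = −3, so the characteristic polynomial is λ² − (−2)λ + (−3) with roots −3 and 1.
Eigenvectors give P = [[1, 2], [1, 1]] with P⁻¹ = [[−1, 2], [1, −1]], and M = P·diag(−3, 1)·P⁻¹.
Then M^4 = P·diag(81, 1)·P⁻¹ = [[81, 2], [81, 1]] · [[−1, 2], [1, −1]] = [[−79, 160], [−80, 161]].

[[−79, 160], [−80, 161]]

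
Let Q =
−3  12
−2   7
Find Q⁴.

tr Q = 4 and det Q = 3, so the characteristic polynomial is λ² − (4)λ + (3) with roots 1 and 3.
Eigenvectors give P = [[3, −2], [1, −1]] with P⁻¹ = [[1, −2], [1, −3]], and Q = P·diag(1, 3)·P⁻¹.
Then Q⁴ = P·diag(1, 81)·P⁻¹ = [[3, −162], [1, −81]] · [[1, −2], [1, −3]] = [[−159, 480], [−80, 241]].

[[−159, 480], [−80, 241]]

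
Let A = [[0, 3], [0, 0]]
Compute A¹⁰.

A is strictly triangular, hence nilpotent: A² = 0, so A¹⁰ = 0.

[[0, 0], [0, 0]]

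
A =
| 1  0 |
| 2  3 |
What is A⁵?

tr A = 4 and det A = 3, so the characteristic polynomial is λ² − (4)λ + (3) with roots 3 and 1.
Eigenvectors give P = [[0, −1], [1, 1]] with P⁻¹ = [[1, 1], [−1, 0]], and A = P·diag(3, 1)·P⁻¹.
Then A⁵ = P·diag(243, 1)·P⁻¹ = [[0, −1], [243, 1]] · [[1, 1], [−1, 0]] = [[1, 0], [242, 243]].

[[1, 0], [242, 243]]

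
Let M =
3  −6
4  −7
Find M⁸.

[[−13119, 19680], [−13120, 19681]]

tr M = −4 and det M = 3, so the characteristic polynomial is λ² − (−4)λ + (3) with roots −3 and −1.
Eigenvectors give P = [[1, 3], [1, 2]] with P⁻¹ = [[−2, 3], [1, −1]], and M = P·diag(−3, −1)·P⁻¹.
Then M⁸ = P·diag(6561, 1)·P⁻¹ = [[6561, 3], [6561, 2]] · [[−2, 3], [1, −1]] = [[−13119, 19680], [−13120, 19681]].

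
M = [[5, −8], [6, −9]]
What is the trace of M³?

tr M = −4 and det M = 3, so the characteristic polynomial is λ² − (−4)λ + (3) with roots −3 and −1.
Eigenvectors give P = [[−1, −4], [−1, −3]] with P⁻¹ = [[3, −4], [−1, 1]], and M = P·diag(−3, −1)·P⁻¹.
Then M³ = P·diag(−27, −1)·P⁻¹ = [[27, 4], [27, 3]] · [[3, −4], [−1, 1]] = [[77, −104], [78, −105]].

−28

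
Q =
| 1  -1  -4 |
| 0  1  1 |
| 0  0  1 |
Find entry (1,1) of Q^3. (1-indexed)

1

Q = I + N where N = [[0, -1, -4], [0, 0, 1], [0, 0, 0]] is strictly upper-triangular, so N^3 = 0.
(I + N)^3 = I + 3·N + 3·N^2 = [[1, -3, -15], [0, 1, 3], [0, 0, 1]].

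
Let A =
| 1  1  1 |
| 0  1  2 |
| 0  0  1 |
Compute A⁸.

A = I + N where N = [[0, 1, 1], [0, 0, 2], [0, 0, 0]] is strictly upper-triangular, so N³ = 0.
(I + N)⁸ = I + 8·N + 28·N² = [[1, 8, 64], [0, 1, 16], [0, 0, 1]].

[[1, 8, 64], [0, 1, 16], [0, 0, 1]]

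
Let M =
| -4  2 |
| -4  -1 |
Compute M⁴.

[[-136, -10], [20, -151]]

M² = [[8, -10], [20, -7]]
M³ = [[8, 26], [-52, 47]]
M⁴ = [[-136, -10], [20, -151]]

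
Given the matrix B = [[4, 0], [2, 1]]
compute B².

[[16, 0], [10, 1]]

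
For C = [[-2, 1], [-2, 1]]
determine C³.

C² = [[2, -1], [2, -1]]
C³ = [[-2, 1], [-2, 1]]

[[-2, 1], [-2, 1]]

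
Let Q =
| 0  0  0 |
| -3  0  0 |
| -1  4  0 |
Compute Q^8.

[[0, 0, 0], [0, 0, 0], [0, 0, 0]]

Q is strictly triangular, hence nilpotent: Q^3 = 0, so Q^8 = 0.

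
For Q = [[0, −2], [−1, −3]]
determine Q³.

Q² = [[2, 6], [3, 11]]
Q³ = [[−6, −22], [−11, −39]]

[[−6, −22], [−11, −39]]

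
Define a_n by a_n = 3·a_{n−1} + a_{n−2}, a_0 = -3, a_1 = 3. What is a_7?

With companion matrix T = [[3, 1], [1, 0]], [a_n, a_{n−1}]ᵀ = T·[a_{n−1}, a_{n−2}]ᵀ, so [a_7, a_6]ᵀ = T^6·[a_1, a_0]ᵀ.
T^6 = [[1189, 360], [360, 109]], giving [a_7, a_6]ᵀ = [[2487], [753]].

2487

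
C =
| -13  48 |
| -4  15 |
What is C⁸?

tr C = 2 and det C = -3, so the characteristic polynomial is λ² − (2)λ + (-3) with roots -1 and 3.
Eigenvectors give P = [[4, 3], [1, 1]] with P⁻¹ = [[1, -3], [-1, 4]], and C = P·diag(-1, 3)·P⁻¹.
Then C⁸ = P·diag(1, 6561)·P⁻¹ = [[4, 19683], [1, 6561]] · [[1, -3], [-1, 4]] = [[-19679, 78720], [-6560, 26241]].

[[-19679, 78720], [-6560, 26241]]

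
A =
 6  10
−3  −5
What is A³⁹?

[[6, 10], [−3, −5]]

A² = A (a projection; rank 1, trace 1), so A³⁹ = A.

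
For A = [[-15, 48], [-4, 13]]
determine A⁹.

[[-78735, 236208], [-19684, 59053]]

tr A = -2 and det A = -3, so the characteristic polynomial is λ² − (-2)λ + (-3) with roots -3 and 1.
Eigenvectors give P = [[4, 3], [1, 1]] with P⁻¹ = [[1, -3], [-1, 4]], and A = P·diag(-3, 1)·P⁻¹.
Then A⁹ = P·diag(-19683, 1)·P⁻¹ = [[-78732, 3], [-19683, 1]] · [[1, -3], [-1, 4]] = [[-78735, 236208], [-19684, 59053]].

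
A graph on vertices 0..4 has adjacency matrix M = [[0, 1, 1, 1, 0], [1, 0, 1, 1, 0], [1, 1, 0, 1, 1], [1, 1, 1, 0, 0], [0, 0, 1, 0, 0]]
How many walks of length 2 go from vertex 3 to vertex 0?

The number of length-2 walks from vertex 3 to vertex 0 is entry (3,0) of M², where M is the adjacency matrix.
M² = [[3, 2, 2, 2, 1], [2, 3, 2, 2, 1], [2, 2, 4, 2, 0], [2, 2, 2, 3, 1], [1, 1, 0, 1, 1]]

2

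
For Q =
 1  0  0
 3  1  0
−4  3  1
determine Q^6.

Q = I + N where N = [[0, 0, 0], [3, 0, 0], [−4, 3, 0]] is strictly lower-triangular, so N^3 = 0.
(I + N)^6 = I + 6·N + 15·N^2 = [[1, 0, 0], [18, 1, 0], [111, 18, 1]].

[[1, 0, 0], [18, 1, 0], [111, 18, 1]]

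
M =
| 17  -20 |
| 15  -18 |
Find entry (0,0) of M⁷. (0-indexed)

7073

tr M = -1 and det M = -6, so the characteristic polynomial is λ² − (-1)λ + (-6) with roots -3 and 2.
Eigenvectors give P = [[1, -4], [1, -3]] with P⁻¹ = [[-3, 4], [-1, 1]], and M = P·diag(-3, 2)·P⁻¹.
Then M⁷ = P·diag(-2187, 128)·P⁻¹ = [[-2187, -512], [-2187, -384]] · [[-3, 4], [-1, 1]] = [[7073, -9260], [6945, -9132]].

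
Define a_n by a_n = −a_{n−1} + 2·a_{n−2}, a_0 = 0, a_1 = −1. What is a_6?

With companion matrix C = [[−1, 2], [1, 0]], [a_n, a_{n−1}]ᵀ = C·[a_{n−1}, a_{n−2}]ᵀ, so [a_6, a_5]ᵀ = C^5·[a_1, a_0]ᵀ.
C^5 = [[−21, 22], [11, −10]], giving [a_6, a_5]ᵀ = [[21], [−11]].

21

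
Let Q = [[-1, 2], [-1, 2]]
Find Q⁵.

[[-1, 2], [-1, 2]]

Q² = Q (a projection; rank 1, trace 1), so Q⁵ = Q.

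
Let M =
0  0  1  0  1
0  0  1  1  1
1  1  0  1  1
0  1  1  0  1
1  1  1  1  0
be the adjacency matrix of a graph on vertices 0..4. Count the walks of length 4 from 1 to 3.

24

The number of length-4 walks from vertex 1 to vertex 3 is entry (1,3) of M⁴, where M is the adjacency matrix.
M² = [[2, 2, 1, 2, 1], [2, 3, 2, 2, 2], [1, 2, 4, 2, 3], [2, 2, 2, 3, 2], [1, 2, 3, 2, 4]]
M³ = [[2, 4, 7, 4, 7], [4, 6, 9, 7, 9], [7, 9, 8, 9, 9], [4, 7, 9, 6, 9], [7, 9, 9, 9, 8]]
M⁴ = [[14, 18, 17, 18, 17], [18, 25, 26, 24, 26], [17, 26, 34, 26, 33], [18, 24, 26, 25, 26], [17, 26, 33, 26, 34]]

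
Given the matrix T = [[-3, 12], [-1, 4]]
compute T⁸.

[[-3, 12], [-1, 4]]

T² = T (a projection; rank 1, trace 1), so T⁸ = T.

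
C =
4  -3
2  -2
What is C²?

[[10, -6], [4, -2]]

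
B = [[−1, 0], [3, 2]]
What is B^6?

[[1, 0], [63, 64]]

tr B = 1 and det B = −2, so the characteristic polynomial is λ² − (1)λ + (−2) with roots −1 and 2.
Eigenvectors give P = [[−1, 0], [1, −1]] with P⁻¹ = [[−1, 0], [−1, −1]], and B = P·diag(−1, 2)·P⁻¹.
Then B^6 = P·diag(1, 64)·P⁻¹ = [[−1, 0], [1, −64]] · [[−1, 0], [−1, −1]] = [[1, 0], [63, 64]].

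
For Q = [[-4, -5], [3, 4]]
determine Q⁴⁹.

[[-4, -5], [3, 4]]

Q² = I (check: tr Q = 0 and det Q = -1), so Q⁴⁹ = Q since 49 is odd.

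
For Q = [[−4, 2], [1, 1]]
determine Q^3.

[[−78, 30], [15, −3]]

Q^2 = [[18, −6], [−3, 3]]
Q^3 = [[−78, 30], [15, −3]]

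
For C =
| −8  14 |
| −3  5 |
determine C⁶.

tr C = −3 and det C = 2, so the characteristic polynomial is λ² − (−3)λ + (2) with roots −2 and −1.
Eigenvectors give P = [[7, 2], [3, 1]] with P⁻¹ = [[1, −2], [−3, 7]], and C = P·diag(−2, −1)·P⁻¹.
Then C⁶ = P·diag(64, 1)·P⁻¹ = [[448, 2], [192, 1]] · [[1, −2], [−3, 7]] = [[442, −882], [189, −377]].

[[442, −882], [189, −377]]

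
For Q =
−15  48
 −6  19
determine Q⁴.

[[−639, 1920], [−240, 721]]

tr Q = 4 and det Q = 3, so the characteristic polynomial is λ² − (4)λ + (3) with roots 1 and 3.
Eigenvectors give P = [[−3, −8], [−1, −3]] with P⁻¹ = [[−3, 8], [1, −3]], and Q = P·diag(1, 3)·P⁻¹.
Then Q⁴ = P·diag(1, 81)·P⁻¹ = [[−3, −648], [−1, −243]] · [[−3, 8], [1, −3]] = [[−639, 1920], [−240, 721]].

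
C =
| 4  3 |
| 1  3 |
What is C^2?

[[19, 21], [7, 12]]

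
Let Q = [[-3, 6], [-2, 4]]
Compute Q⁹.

[[-3, 6], [-2, 4]]

Q² = Q (a projection; rank 1, trace 1), so Q⁹ = Q.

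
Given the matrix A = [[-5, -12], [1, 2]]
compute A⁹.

[[-2045, -6132], [511, 1532]]

tr A = -3 and det A = 2, so the characteristic polynomial is λ² − (-3)λ + (2) with roots -2 and -1.
Eigenvectors give P = [[4, 3], [-1, -1]] with P⁻¹ = [[1, 3], [-1, -4]], and A = P·diag(-2, -1)·P⁻¹.
Then A⁹ = P·diag(-512, -1)·P⁻¹ = [[-2048, -3], [512, 1]] · [[1, 3], [-1, -4]] = [[-2045, -6132], [511, 1532]].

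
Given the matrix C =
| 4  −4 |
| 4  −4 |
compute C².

[[0, 0], [0, 0]]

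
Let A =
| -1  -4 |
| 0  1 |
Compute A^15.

[[-1, -4], [0, 1]]

A² = I (check: tr A = 0 and det A = -1), so A^15 = A since 15 is odd.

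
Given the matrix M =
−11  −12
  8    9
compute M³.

tr M = −2 and det M = −3, so the characteristic polynomial is λ² − (−2)λ + (−3) with roots −3 and 1.
Eigenvectors give P = [[3, −1], [−2, 1]] with P⁻¹ = [[1, 1], [2, 3]], and M = P·diag(−3, 1)·P⁻¹.
Then M³ = P·diag(−27, 1)·P⁻¹ = [[−81, −1], [54, 1]] · [[1, 1], [2, 3]] = [[−83, −84], [56, 57]].

[[−83, −84], [56, 57]]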